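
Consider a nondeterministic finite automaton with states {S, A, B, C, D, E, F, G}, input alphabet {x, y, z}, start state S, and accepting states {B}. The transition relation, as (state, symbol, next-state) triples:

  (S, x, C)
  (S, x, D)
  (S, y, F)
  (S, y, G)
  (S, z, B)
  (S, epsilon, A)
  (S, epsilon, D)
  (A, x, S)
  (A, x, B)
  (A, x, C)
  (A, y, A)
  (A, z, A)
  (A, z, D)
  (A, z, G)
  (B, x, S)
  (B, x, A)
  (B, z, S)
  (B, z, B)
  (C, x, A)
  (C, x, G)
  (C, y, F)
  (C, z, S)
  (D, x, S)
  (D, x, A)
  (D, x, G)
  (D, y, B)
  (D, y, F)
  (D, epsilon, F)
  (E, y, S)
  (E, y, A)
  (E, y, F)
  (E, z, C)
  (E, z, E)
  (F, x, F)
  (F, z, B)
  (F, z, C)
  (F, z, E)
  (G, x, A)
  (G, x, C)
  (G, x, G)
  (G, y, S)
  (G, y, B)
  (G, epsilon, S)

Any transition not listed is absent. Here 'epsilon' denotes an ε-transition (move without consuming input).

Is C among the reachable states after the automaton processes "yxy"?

No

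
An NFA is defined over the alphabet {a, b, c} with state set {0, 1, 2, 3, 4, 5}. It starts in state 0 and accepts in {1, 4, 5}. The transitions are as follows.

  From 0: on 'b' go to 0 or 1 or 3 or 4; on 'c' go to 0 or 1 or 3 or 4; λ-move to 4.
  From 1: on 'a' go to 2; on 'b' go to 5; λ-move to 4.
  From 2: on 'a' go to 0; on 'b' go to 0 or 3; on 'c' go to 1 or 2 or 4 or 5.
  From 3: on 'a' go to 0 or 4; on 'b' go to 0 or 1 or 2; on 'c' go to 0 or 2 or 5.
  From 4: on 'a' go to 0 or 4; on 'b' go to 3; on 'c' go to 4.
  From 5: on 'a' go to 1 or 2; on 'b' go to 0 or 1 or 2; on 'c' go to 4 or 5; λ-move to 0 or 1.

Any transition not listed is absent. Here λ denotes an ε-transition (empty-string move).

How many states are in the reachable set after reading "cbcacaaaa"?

2

Start: ε-closure({0}) = {0, 4}.
Read 'c': {0, 4} → {0, 1, 3, 4}.
Read 'b': {0, 1, 3, 4} → {0, 1, 2, 3, 4, 5}.
Read 'c': {0, 1, 2, 3, 4, 5} → {0, 1, 2, 3, 4, 5}.
Read 'a': {0, 1, 2, 3, 4, 5} → {0, 1, 2, 4}.
Read 'c': {0, 1, 2, 4} → {0, 1, 2, 3, 4, 5}.
Read 'a': {0, 1, 2, 3, 4, 5} → {0, 1, 2, 4}.
Read 'a': {0, 1, 2, 4} → {0, 2, 4}.
Read 'a': {0, 2, 4} → {0, 4}.
Read 'a': {0, 4} → {0, 4}.
That set has 2 states.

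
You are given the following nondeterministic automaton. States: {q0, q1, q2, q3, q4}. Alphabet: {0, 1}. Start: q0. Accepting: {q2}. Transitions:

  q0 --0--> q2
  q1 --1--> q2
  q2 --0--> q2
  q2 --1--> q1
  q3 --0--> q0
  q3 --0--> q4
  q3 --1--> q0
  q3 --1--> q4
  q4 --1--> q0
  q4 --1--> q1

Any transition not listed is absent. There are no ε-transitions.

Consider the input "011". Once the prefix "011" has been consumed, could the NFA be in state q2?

Start in {q0}.
Read '0': q0→{q2}; now {q2}.
Read '1': q2→{q1}; now {q1}.
Read '1': q1→{q2}; now {q2}.
State q2 is in {q2}.

Yes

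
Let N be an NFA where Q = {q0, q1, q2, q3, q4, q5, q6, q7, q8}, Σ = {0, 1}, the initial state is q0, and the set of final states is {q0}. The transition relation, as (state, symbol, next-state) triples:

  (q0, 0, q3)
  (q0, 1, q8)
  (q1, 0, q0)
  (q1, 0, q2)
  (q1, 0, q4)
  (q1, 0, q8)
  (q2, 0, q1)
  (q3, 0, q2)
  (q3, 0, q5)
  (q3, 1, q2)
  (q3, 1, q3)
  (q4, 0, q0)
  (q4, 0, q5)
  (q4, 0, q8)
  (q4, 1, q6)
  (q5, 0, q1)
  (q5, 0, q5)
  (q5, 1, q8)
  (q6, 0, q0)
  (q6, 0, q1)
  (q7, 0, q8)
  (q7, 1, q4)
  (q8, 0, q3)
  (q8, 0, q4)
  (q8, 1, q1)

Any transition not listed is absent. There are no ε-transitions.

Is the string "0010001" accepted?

Start in {q0}.
Read '0': q0→{q3}; now {q3}.
Read '0': q3→{q2, q5}; now {q2, q5}.
Read '1': q2→∅, q5→{q8}; now {q8}.
Read '0': q8→{q3, q4}; now {q3, q4}.
Read '0': q3→{q2, q5}, q4→{q0, q5, q8}; now {q0, q2, q5, q8}.
Read '0': q0→{q3}, q2→{q1}, q5→{q1, q5}, q8→{q3, q4}; now {q1, q3, q4, q5}.
Read '1': q1→∅, q3→{q2, q3}, q4→{q6}, q5→{q8}; now {q2, q3, q6, q8}.
The final set {q2, q3, q6, q8} contains no accepting state.

No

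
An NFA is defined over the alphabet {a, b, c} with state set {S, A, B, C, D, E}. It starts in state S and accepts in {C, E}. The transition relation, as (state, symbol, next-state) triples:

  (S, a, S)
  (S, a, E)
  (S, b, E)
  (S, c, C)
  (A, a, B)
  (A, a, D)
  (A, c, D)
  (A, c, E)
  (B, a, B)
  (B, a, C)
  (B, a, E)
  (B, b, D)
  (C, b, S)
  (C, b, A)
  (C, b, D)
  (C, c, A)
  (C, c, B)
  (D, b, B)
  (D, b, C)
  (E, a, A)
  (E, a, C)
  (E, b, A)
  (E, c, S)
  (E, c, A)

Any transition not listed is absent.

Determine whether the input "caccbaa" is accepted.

No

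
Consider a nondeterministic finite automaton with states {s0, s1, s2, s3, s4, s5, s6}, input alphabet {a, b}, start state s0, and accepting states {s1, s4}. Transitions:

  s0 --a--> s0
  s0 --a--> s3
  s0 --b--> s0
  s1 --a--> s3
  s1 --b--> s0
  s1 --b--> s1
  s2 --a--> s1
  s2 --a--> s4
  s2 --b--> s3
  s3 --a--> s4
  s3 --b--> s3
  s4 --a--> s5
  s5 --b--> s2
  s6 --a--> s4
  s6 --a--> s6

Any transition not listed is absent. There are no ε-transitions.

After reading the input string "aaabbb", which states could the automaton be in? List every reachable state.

Start in {s0}.
Read 'a': {s0} → {s0, s3}.
Read 'a': {s0, s3} → {s0, s3, s4}.
Read 'a': {s0, s3, s4} → {s0, s3, s4, s5}.
Read 'b': {s0, s3, s4, s5} → {s0, s2, s3}.
Read 'b': {s0, s2, s3} → {s0, s3}.
Read 'b': {s0, s3} → {s0, s3}.

{s0, s3}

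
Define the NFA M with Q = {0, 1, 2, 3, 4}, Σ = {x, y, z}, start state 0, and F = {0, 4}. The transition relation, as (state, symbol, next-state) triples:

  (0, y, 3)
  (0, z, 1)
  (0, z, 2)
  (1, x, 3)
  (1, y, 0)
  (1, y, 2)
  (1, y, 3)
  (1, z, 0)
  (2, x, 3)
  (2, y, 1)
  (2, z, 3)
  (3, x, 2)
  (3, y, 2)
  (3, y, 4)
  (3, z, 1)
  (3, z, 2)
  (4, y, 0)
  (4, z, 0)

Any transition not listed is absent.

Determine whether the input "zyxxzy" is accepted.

Yes

Start in {0}.
Read 'z': {0} → {1, 2}.
Read 'y': {1, 2} → {0, 1, 2, 3}.
Read 'x': {0, 1, 2, 3} → {2, 3}.
Read 'x': {2, 3} → {2, 3}.
Read 'z': {2, 3} → {1, 2, 3}.
Read 'y': {1, 2, 3} → {0, 1, 2, 3, 4}.
The final set {0, 1, 2, 3, 4} contains the accepting states 0, 4.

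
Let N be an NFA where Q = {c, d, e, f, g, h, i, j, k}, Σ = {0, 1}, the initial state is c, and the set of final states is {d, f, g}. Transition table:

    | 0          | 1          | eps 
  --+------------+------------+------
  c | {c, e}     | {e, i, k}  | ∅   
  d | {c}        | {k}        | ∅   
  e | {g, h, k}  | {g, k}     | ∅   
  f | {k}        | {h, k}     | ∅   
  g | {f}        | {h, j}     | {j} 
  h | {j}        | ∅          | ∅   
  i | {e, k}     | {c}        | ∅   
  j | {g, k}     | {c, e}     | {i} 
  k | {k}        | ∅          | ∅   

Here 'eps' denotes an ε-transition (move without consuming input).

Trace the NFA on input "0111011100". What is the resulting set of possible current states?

{c, e, f, g, h, i, j, k}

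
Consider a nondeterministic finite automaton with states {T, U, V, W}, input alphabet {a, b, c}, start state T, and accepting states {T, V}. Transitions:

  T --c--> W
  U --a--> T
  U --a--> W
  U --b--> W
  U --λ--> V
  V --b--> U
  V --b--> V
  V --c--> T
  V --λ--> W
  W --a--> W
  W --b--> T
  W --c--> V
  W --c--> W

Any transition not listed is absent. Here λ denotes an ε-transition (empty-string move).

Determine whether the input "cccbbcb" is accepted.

Yes

Start in {T}.
Read 'c': T→{W}; now {W}.
Read 'c': W→{V, W}; now {V, W}.
Read 'c': V→{T}, W→{V, W}; now {T, V, W}.
Read 'b': T→∅, V→{U, V}, W→{T}; union {T, U, V}; ε-closure = {T, U, V, W}.
Read 'b': T→∅, U→{W}, V→{U, V}, W→{T}; now {T, U, V, W}.
Read 'c': T→{W}, U→∅, V→{T}, W→{V, W}; now {T, V, W}.
Read 'b': T→∅, V→{U, V}, W→{T}; union {T, U, V}; ε-closure = {T, U, V, W}.
The final set {T, U, V, W} contains the accepting states T, V.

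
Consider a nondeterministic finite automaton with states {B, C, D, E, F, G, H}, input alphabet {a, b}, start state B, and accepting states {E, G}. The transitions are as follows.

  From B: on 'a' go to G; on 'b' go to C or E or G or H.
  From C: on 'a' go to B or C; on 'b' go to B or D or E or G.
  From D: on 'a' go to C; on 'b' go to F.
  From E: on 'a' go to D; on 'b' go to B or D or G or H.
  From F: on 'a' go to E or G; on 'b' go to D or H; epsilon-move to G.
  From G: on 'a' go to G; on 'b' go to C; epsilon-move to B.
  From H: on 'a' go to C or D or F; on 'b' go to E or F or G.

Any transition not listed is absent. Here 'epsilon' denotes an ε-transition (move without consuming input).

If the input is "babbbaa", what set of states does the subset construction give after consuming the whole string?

Start in {B}.
Read 'b': B→{C, E, G, H}; union {C, E, G, H}; ε-closure = {B, C, E, G, H}.
Read 'a': B→{G}, C→{B, C}, E→{D}, G→{G}, H→{C, D, F}; now {B, C, D, F, G}.
Read 'b': B→{C, E, G, H}, C→{B, D, E, G}, D→{F}, F→{D, H}, G→{C}; now {B, C, D, E, F, G, H}.
Read 'b': B→{C, E, G, H}, C→{B, D, E, G}, D→{F}, E→{B, D, G, H}, F→{D, H}, G→{C}, H→{E, F, G}; now {B, C, D, E, F, G, H}.
Read 'b': B→{C, E, G, H}, C→{B, D, E, G}, D→{F}, E→{B, D, G, H}, F→{D, H}, G→{C}, H→{E, F, G}; now {B, C, D, E, F, G, H}.
Read 'a': B→{G}, C→{B, C}, D→{C}, E→{D}, F→{E, G}, G→{G}, H→{C, D, F}; now {B, C, D, E, F, G}.
Read 'a': B→{G}, C→{B, C}, D→{C}, E→{D}, F→{E, G}, G→{G}; now {B, C, D, E, G}.

{B, C, D, E, G}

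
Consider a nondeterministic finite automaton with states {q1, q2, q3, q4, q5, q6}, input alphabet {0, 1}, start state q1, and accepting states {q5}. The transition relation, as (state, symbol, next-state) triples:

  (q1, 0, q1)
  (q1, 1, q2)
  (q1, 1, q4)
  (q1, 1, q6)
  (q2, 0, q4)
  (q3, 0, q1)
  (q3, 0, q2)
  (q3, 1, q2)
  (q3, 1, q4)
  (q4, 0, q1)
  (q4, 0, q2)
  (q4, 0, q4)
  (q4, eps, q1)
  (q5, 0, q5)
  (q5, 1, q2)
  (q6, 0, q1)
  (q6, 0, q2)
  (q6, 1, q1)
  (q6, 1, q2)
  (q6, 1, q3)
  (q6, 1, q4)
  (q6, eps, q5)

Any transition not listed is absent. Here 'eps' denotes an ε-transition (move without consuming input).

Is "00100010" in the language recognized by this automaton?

Start in {q1}.
Read '0': q1→{q1}; now {q1}.
Read '0': q1→{q1}; now {q1}.
Read '1': q1→{q2, q4, q6}; union {q2, q4, q6}; ε-closure = {q1, q2, q4, q5, q6}.
Read '0': q1→{q1}, q2→{q4}, q4→{q1, q2, q4}, q5→{q5}, q6→{q1, q2}; now {q1, q2, q4, q5}.
Read '0': q1→{q1}, q2→{q4}, q4→{q1, q2, q4}, q5→{q5}; now {q1, q2, q4, q5}.
Read '0': q1→{q1}, q2→{q4}, q4→{q1, q2, q4}, q5→{q5}; now {q1, q2, q4, q5}.
Read '1': q1→{q2, q4, q6}, q2→∅, q4→∅, q5→{q2}; union {q2, q4, q6}; ε-closure = {q1, q2, q4, q5, q6}.
Read '0': q1→{q1}, q2→{q4}, q4→{q1, q2, q4}, q5→{q5}, q6→{q1, q2}; now {q1, q2, q4, q5}.
The final set {q1, q2, q4, q5} contains the accepting state q5.

Yes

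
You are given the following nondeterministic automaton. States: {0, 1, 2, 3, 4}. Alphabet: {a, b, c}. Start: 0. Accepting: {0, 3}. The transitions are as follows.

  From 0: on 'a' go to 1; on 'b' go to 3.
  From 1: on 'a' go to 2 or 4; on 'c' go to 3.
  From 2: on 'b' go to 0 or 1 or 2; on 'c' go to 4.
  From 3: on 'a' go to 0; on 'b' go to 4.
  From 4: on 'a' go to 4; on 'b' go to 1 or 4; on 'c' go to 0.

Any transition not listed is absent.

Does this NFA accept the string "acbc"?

Start in {0}.
Read 'a': 0→{1}; now {1}.
Read 'c': 1→{3}; now {3}.
Read 'b': 3→{4}; now {4}.
Read 'c': 4→{0}; now {0}.
The final set {0} contains the accepting state 0.

Yes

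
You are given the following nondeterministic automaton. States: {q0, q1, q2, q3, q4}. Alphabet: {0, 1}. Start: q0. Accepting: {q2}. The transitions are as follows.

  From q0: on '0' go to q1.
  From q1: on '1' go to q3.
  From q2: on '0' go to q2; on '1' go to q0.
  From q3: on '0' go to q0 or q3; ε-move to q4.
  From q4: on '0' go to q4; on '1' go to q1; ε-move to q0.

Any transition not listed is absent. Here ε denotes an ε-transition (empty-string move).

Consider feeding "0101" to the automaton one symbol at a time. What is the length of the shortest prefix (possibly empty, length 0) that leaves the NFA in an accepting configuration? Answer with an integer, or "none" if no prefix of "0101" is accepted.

Start in {q0}.
Read '0': q0→{q1}; now {q1}.
Read '1': q1→{q3}; union {q3}; ε-closure = {q0, q3, q4}.
Read '0': q0→{q1}, q3→{q0, q3}, q4→{q4}; now {q0, q1, q3, q4}.
Read '1': q0→∅, q1→{q3}, q3→∅, q4→{q1}; union {q1, q3}; ε-closure = {q0, q1, q3, q4}.
No reachable set along the way intersects F.

none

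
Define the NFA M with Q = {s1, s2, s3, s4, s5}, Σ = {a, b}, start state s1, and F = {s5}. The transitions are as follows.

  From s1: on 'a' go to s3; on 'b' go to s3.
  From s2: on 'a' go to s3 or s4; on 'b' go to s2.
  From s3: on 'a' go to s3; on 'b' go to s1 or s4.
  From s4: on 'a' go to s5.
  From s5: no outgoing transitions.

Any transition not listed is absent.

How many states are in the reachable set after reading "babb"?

1

Start in {s1}.
Read 'b': {s1} → {s3}.
Read 'a': {s3} → {s3}.
Read 'b': {s3} → {s1, s4}.
Read 'b': {s1, s4} → {s3}.
That set has 1 state.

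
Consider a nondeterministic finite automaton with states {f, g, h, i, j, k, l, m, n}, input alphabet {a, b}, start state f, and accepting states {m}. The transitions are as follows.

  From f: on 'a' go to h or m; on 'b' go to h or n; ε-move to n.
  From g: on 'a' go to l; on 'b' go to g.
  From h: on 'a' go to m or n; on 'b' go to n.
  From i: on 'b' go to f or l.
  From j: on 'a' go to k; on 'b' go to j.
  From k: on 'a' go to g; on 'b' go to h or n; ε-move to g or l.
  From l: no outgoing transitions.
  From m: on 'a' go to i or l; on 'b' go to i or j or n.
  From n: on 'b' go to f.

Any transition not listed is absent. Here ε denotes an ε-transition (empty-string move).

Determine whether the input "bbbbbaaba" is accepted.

Start: ε-closure({f}) = {f, n}.
Read 'b': f→{h, n}, n→{f}; now {f, h, n}.
Read 'b': f→{h, n}, h→{n}, n→{f}; now {f, h, n}.
Read 'b': f→{h, n}, h→{n}, n→{f}; now {f, h, n}.
Read 'b': f→{h, n}, h→{n}, n→{f}; now {f, h, n}.
Read 'b': f→{h, n}, h→{n}, n→{f}; now {f, h, n}.
Read 'a': f→{h, m}, h→{m, n}, n→∅; now {h, m, n}.
Read 'a': h→{m, n}, m→{i, l}, n→∅; now {i, l, m, n}.
Read 'b': i→{f, l}, l→∅, m→{i, j, n}, n→{f}; now {f, i, j, l, n}.
Read 'a': f→{h, m}, i→∅, j→{k}, l→∅, n→∅; union {h, k, m}; ε-closure = {g, h, k, l, m}.
The final set {g, h, k, l, m} contains the accepting state m.

Yes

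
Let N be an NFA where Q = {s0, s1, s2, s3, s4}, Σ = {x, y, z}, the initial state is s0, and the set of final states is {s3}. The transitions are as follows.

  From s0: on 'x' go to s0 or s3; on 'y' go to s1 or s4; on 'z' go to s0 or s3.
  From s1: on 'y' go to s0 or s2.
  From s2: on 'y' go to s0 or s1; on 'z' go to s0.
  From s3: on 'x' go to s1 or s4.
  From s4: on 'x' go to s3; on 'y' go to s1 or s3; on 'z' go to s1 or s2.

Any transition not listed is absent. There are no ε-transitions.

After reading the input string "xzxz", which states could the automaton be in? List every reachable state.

{s0, s1, s2, s3}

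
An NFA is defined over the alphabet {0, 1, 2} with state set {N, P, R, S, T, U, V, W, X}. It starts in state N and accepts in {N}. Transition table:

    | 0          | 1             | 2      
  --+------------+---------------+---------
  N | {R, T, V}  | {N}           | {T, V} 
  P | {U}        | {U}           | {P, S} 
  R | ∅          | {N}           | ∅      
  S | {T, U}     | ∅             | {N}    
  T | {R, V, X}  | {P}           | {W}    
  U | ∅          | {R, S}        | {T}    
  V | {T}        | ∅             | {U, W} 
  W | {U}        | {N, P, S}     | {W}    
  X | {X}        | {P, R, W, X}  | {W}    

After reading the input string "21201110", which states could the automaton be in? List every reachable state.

{R, T, U, V}

Start in {N}.
Read '2': N→{T, V}; now {T, V}.
Read '1': T→{P}, V→∅; now {P}.
Read '2': P→{P, S}; now {P, S}.
Read '0': P→{U}, S→{T, U}; now {T, U}.
Read '1': T→{P}, U→{R, S}; now {P, R, S}.
Read '1': P→{U}, R→{N}, S→∅; now {N, U}.
Read '1': N→{N}, U→{R, S}; now {N, R, S}.
Read '0': N→{R, T, V}, R→∅, S→{T, U}; now {R, T, U, V}.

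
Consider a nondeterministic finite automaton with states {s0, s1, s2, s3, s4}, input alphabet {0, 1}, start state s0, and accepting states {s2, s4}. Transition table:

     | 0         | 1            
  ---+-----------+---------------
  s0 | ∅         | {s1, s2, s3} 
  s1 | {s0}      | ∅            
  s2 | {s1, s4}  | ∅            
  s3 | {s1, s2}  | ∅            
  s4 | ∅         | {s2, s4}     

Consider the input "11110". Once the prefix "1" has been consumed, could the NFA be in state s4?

No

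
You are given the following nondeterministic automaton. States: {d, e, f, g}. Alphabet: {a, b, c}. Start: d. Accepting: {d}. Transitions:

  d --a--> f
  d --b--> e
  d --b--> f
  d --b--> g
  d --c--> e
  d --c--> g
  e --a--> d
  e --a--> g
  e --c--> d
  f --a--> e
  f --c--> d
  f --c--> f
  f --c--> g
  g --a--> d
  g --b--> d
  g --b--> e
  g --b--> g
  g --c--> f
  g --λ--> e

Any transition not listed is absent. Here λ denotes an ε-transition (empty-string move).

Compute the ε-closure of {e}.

{e}

Begin with {e}.
No ε-moves leave this set, so the closure equals the set itself.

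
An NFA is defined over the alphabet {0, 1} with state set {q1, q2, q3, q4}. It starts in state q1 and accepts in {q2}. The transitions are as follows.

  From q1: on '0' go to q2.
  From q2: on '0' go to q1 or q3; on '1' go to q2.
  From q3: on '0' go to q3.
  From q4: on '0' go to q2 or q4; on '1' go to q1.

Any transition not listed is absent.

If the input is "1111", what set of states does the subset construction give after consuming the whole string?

∅

Start in {q1}.
Read '1': q1→∅; now ∅.
The set is empty and remains empty for the remaining 3 symbols.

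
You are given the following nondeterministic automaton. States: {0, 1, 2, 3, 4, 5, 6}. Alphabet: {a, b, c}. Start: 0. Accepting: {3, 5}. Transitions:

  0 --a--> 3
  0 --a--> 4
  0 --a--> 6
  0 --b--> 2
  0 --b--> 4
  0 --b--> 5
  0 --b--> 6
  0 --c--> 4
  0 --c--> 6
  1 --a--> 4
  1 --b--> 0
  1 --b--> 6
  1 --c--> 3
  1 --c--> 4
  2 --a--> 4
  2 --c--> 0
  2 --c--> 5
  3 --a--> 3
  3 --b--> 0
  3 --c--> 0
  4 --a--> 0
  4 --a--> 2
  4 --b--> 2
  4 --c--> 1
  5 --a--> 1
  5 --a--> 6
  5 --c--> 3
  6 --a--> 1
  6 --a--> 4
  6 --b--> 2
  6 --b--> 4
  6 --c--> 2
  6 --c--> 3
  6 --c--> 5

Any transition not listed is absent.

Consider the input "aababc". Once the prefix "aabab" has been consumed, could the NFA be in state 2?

Yes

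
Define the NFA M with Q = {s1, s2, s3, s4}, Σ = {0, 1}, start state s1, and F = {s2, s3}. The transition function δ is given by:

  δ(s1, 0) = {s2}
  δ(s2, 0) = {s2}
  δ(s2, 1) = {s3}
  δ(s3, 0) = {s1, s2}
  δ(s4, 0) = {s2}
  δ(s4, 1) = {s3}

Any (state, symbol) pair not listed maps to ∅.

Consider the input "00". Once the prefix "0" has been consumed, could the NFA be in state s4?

Start in {s1}.
Read '0': s1→{s2}; now {s2}.
State s4 is not in {s2}.

No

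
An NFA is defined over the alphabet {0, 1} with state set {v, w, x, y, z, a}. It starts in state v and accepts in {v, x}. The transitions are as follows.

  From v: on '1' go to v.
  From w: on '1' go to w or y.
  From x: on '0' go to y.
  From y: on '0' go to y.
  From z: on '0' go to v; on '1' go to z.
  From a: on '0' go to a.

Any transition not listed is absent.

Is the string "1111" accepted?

Yes

Start in {v}.
Read '1': {v} → {v}.
Read '1': {v} → {v}.
Read '1': {v} → {v}.
Read '1': {v} → {v}.
The final set {v} contains the accepting state v.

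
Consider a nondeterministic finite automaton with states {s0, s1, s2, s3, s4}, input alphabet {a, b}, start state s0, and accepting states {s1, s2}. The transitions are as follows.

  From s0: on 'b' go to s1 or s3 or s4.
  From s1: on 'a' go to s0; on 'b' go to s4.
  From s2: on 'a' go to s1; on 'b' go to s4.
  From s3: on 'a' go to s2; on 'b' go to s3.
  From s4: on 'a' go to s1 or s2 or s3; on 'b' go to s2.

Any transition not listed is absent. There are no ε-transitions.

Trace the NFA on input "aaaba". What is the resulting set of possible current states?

∅

Start in {s0}.
Read 'a': s0→∅; now ∅.
The set is empty and remains empty for the remaining 4 symbols.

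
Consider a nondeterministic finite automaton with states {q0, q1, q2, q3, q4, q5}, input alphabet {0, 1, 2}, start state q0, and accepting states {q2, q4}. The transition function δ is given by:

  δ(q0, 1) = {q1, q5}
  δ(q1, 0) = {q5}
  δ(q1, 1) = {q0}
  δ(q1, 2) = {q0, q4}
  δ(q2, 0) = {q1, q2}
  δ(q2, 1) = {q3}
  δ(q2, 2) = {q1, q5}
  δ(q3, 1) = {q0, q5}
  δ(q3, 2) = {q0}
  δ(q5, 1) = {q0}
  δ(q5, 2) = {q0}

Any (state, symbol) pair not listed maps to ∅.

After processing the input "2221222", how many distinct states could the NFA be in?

0

Start in {q0}.
Read '2': q0→∅; now ∅.
The set is empty and remains empty for the remaining 6 symbols.
That set has 0 states.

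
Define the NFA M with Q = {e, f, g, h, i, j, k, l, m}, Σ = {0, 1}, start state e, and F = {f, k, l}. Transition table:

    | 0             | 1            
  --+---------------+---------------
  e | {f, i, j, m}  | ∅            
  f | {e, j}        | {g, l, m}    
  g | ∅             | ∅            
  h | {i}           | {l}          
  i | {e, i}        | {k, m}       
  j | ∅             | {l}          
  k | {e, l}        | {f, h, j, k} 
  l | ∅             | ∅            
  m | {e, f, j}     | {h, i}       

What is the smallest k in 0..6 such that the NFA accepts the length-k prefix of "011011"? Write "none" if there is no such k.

1

Start in {e}.
Read '0': e→{f, i, j, m}; now {f, i, j, m}.
None of the earlier sets intersect F, but {f, i, j, m} does.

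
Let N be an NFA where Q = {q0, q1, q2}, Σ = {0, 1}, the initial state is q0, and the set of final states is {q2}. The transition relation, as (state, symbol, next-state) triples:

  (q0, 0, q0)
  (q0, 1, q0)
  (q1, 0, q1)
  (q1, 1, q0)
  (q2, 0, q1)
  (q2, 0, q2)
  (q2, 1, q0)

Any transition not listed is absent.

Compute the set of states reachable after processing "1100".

Start in {q0}.
Read '1': {q0} → {q0}.
Read '1': {q0} → {q0}.
Read '0': {q0} → {q0}.
Read '0': {q0} → {q0}.

{q0}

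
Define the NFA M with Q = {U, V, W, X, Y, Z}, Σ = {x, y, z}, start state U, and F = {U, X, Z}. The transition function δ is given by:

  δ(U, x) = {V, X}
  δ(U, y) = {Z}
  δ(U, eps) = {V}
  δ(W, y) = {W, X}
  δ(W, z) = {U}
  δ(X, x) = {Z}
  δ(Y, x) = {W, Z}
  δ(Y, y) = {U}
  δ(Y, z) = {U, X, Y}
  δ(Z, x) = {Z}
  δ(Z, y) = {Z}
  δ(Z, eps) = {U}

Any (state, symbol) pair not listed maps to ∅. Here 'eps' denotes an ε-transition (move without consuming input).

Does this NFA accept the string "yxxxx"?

Yes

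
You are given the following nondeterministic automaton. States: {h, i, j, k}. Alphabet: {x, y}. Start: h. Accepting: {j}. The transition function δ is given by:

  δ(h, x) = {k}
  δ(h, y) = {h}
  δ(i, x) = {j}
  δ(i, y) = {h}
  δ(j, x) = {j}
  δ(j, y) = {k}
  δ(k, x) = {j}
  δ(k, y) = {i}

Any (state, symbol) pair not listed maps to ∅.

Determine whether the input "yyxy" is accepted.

No

Start in {h}.
Read 'y': h→{h}; now {h}.
Read 'y': h→{h}; now {h}.
Read 'x': h→{k}; now {k}.
Read 'y': k→{i}; now {i}.
The final set {i} contains no accepting state.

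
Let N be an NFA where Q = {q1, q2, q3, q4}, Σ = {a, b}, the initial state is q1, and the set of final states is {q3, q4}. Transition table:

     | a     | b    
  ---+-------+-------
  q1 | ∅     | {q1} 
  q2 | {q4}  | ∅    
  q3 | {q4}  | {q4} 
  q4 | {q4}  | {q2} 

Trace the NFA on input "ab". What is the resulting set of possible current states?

∅

Start in {q1}.
Read 'a': {q1} → ∅.
The set is empty and remains empty for the remaining 1 symbol.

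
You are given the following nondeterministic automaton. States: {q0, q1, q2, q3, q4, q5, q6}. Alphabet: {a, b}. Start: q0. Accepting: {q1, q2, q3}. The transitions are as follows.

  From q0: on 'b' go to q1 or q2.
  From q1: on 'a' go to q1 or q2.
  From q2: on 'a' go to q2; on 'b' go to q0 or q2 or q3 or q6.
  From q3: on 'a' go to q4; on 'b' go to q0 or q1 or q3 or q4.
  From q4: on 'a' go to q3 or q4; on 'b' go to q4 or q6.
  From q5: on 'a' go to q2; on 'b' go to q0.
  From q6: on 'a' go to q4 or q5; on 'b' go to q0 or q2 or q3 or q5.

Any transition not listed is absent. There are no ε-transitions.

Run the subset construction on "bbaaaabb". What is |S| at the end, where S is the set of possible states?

Start in {q0}.
Read 'b': q0→{q1, q2}; now {q1, q2}.
Read 'b': q1→∅, q2→{q0, q2, q3, q6}; now {q0, q2, q3, q6}.
Read 'a': q0→∅, q2→{q2}, q3→{q4}, q6→{q4, q5}; now {q2, q4, q5}.
Read 'a': q2→{q2}, q4→{q3, q4}, q5→{q2}; now {q2, q3, q4}.
Read 'a': q2→{q2}, q3→{q4}, q4→{q3, q4}; now {q2, q3, q4}.
Read 'a': q2→{q2}, q3→{q4}, q4→{q3, q4}; now {q2, q3, q4}.
Read 'b': q2→{q0, q2, q3, q6}, q3→{q0, q1, q3, q4}, q4→{q4, q6}; now {q0, q1, q2, q3, q4, q6}.
Read 'b': q0→{q1, q2}, q1→∅, q2→{q0, q2, q3, q6}, q3→{q0, q1, q3, q4}, q4→{q4, q6}, q6→{q0, q2, q3, q5}; now {q0, q1, q2, q3, q4, q5, q6}.
That set has 7 states.

7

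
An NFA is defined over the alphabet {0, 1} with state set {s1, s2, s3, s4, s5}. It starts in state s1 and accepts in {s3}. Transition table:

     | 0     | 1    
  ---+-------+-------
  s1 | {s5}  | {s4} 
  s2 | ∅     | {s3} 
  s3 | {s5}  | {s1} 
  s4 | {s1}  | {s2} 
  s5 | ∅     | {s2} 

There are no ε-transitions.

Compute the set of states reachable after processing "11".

Start in {s1}.
Read '1': {s1} → {s4}.
Read '1': {s4} → {s2}.

{s2}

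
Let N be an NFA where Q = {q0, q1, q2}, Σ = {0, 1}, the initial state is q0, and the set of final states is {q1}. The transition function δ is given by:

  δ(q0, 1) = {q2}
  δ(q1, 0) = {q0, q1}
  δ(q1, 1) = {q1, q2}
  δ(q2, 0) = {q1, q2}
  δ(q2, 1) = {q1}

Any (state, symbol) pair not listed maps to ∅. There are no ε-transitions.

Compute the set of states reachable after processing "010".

Start in {q0}.
Read '0': q0→∅; now ∅.
The set is empty and remains empty for the remaining 2 symbols.

∅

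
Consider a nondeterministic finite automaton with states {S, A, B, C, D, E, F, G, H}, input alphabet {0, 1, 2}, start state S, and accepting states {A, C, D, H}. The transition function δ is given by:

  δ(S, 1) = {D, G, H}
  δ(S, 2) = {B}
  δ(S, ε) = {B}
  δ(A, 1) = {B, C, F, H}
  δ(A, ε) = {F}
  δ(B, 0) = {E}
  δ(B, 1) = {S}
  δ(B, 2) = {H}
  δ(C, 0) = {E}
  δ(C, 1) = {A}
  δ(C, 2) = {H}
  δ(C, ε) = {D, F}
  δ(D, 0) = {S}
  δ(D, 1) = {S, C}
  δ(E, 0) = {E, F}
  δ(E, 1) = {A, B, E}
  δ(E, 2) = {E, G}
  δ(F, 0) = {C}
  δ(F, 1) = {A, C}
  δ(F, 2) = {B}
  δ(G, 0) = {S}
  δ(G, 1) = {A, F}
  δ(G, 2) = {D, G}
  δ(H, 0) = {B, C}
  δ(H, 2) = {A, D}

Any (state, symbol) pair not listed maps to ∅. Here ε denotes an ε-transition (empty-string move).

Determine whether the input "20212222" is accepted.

Yes

Start: ε-closure({S}) = {S, B}.
Read '2': S→{B}, B→{H}; now {B, H}.
Read '0': B→{E}, H→{B, C}; union {B, C, E}; ε-closure = {B, C, D, E, F}.
Read '2': B→{H}, C→{H}, D→∅, E→{E, G}, F→{B}; now {B, E, G, H}.
Read '1': B→{S}, E→{A, B, E}, G→{A, F}, H→∅; now {S, A, B, E, F}.
Read '2': S→{B}, A→∅, B→{H}, E→{E, G}, F→{B}; now {B, E, G, H}.
Read '2': B→{H}, E→{E, G}, G→{D, G}, H→{A, D}; union {A, D, E, G, H}; ε-closure = {A, D, E, F, G, H}.
Read '2': A→∅, D→∅, E→{E, G}, F→{B}, G→{D, G}, H→{A, D}; union {A, B, D, E, G}; ε-closure = {A, B, D, E, F, G}.
Read '2': A→∅, B→{H}, D→∅, E→{E, G}, F→{B}, G→{D, G}; now {B, D, E, G, H}.
The final set {B, D, E, G, H} contains the accepting states D, H.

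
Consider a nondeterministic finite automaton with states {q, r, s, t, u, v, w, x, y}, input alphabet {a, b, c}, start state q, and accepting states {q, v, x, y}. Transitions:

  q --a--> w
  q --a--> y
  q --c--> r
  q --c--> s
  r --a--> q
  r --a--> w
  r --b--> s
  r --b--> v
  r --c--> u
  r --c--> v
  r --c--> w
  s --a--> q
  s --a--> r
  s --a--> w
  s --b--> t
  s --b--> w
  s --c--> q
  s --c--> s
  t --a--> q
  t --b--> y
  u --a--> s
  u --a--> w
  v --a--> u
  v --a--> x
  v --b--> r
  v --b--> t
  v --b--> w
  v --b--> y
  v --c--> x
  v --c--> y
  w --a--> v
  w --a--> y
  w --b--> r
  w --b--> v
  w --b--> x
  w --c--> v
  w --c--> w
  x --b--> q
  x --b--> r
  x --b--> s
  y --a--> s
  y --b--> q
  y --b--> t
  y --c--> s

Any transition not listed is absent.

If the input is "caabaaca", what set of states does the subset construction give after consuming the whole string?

{q, r, s, u, v, w, x, y}

Start in {q}.
Read 'c': q→{r, s}; now {r, s}.
Read 'a': r→{q, w}, s→{q, r, w}; now {q, r, w}.
Read 'a': q→{w, y}, r→{q, w}, w→{v, y}; now {q, v, w, y}.
Read 'b': q→∅, v→{r, t, w, y}, w→{r, v, x}, y→{q, t}; now {q, r, t, v, w, x, y}.
Read 'a': q→{w, y}, r→{q, w}, t→{q}, v→{u, x}, w→{v, y}, x→∅, y→{s}; now {q, s, u, v, w, x, y}.
Read 'a': q→{w, y}, s→{q, r, w}, u→{s, w}, v→{u, x}, w→{v, y}, x→∅, y→{s}; now {q, r, s, u, v, w, x, y}.
Read 'c': q→{r, s}, r→{u, v, w}, s→{q, s}, u→∅, v→{x, y}, w→{v, w}, x→∅, y→{s}; now {q, r, s, u, v, w, x, y}.
Read 'a': q→{w, y}, r→{q, w}, s→{q, r, w}, u→{s, w}, v→{u, x}, w→{v, y}, x→∅, y→{s}; now {q, r, s, u, v, w, x, y}.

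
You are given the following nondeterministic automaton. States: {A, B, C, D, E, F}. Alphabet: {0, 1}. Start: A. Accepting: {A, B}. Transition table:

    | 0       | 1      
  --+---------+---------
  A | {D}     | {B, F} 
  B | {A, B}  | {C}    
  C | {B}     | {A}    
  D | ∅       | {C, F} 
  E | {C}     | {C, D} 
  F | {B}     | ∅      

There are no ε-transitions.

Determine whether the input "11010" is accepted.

Yes

Start in {A}.
Read '1': A→{B, F}; now {B, F}.
Read '1': B→{C}, F→∅; now {C}.
Read '0': C→{B}; now {B}.
Read '1': B→{C}; now {C}.
Read '0': C→{B}; now {B}.
The final set {B} contains the accepting state B.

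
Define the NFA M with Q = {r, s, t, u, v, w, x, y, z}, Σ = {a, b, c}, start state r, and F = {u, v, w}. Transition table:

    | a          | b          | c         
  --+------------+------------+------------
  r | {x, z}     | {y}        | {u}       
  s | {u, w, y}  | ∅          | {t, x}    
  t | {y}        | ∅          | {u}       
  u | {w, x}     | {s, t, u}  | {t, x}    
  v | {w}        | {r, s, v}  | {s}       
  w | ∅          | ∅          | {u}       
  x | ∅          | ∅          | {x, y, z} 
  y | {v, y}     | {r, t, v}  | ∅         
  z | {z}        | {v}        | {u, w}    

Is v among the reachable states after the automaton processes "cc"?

No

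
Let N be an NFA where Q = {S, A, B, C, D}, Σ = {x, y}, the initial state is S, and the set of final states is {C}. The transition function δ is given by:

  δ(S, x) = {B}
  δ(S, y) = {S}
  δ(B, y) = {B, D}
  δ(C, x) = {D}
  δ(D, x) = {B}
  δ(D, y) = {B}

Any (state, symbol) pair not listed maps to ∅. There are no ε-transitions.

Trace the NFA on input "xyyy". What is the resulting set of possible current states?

{B, D}

Start in {S}.
Read 'x': {S} → {B}.
Read 'y': {B} → {B, D}.
Read 'y': {B, D} → {B, D}.
Read 'y': {B, D} → {B, D}.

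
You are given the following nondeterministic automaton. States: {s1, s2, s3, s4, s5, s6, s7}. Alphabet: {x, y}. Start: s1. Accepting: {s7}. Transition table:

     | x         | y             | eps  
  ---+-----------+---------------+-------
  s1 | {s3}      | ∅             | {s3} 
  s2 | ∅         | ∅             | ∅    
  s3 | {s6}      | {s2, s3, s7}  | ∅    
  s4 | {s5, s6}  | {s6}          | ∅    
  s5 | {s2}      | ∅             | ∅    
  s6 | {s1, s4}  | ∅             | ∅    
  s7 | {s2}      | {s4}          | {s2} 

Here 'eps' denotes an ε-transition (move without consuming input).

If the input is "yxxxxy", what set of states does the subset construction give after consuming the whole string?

{s2, s3, s6, s7}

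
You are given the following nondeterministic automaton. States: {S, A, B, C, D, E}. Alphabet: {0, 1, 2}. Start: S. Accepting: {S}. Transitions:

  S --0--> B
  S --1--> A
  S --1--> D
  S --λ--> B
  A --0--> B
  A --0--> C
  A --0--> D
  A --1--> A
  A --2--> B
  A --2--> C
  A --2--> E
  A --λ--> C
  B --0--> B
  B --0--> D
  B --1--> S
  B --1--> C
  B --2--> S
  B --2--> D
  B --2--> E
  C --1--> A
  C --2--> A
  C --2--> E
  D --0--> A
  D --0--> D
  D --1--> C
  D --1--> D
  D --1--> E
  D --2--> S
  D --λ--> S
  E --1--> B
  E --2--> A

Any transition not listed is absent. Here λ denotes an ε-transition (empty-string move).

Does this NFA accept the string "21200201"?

Start: ε-closure({S}) = {S, B}.
Read '2': {S, B} → {S, B, D, E}.
Read '1': {S, B, D, E} → {S, A, B, C, D, E}.
Read '2': {S, A, B, C, D, E} → {S, A, B, C, D, E}.
Read '0': {S, A, B, C, D, E} → {S, A, B, C, D}.
Read '0': {S, A, B, C, D} → {S, A, B, C, D}.
Read '2': {S, A, B, C, D} → {S, A, B, C, D, E}.
Read '0': {S, A, B, C, D, E} → {S, A, B, C, D}.
Read '1': {S, A, B, C, D} → {S, A, B, C, D, E}.
The final set {S, A, B, C, D, E} contains the accepting state S.

Yes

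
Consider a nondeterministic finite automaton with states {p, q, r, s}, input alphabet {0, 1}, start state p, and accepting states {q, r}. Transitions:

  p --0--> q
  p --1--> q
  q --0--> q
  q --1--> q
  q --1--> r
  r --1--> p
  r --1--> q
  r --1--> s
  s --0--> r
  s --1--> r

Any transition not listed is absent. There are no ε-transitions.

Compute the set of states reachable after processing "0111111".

{p, q, r, s}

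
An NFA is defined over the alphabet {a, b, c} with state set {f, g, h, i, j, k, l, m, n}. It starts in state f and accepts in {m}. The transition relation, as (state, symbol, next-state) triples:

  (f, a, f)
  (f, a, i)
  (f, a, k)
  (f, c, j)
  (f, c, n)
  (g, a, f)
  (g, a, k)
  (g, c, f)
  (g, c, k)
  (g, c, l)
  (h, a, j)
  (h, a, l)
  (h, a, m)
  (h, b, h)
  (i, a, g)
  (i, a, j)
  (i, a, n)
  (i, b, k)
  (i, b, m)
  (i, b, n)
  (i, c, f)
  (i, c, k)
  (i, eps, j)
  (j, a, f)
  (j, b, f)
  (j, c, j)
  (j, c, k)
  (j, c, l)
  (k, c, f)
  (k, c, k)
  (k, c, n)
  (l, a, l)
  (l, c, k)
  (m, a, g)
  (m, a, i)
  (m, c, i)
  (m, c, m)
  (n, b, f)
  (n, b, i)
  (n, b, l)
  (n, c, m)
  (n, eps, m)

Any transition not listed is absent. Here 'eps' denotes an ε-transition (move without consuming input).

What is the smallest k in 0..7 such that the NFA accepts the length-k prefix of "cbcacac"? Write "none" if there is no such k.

Start in {f}.
Read 'c': {f} → {j, m, n}.
None of the earlier sets intersect F, but {j, m, n} does.

1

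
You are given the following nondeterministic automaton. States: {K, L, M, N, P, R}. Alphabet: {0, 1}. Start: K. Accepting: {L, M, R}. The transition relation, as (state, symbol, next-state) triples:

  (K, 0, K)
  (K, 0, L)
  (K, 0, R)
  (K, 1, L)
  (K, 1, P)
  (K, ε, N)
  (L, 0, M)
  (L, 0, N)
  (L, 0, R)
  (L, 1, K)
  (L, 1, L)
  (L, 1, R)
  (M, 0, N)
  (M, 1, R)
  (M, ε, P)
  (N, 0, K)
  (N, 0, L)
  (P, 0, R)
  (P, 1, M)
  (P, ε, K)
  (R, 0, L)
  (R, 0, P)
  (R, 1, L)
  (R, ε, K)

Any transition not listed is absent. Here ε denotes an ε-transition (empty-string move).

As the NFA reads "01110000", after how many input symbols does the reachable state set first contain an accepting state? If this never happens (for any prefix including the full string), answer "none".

Start: ε-closure({K}) = {K, N}.
Read '0': K→{K, L, R}, N→{K, L}; union {K, L, R}; ε-closure = {K, L, N, R}.
None of the earlier sets intersect F, but {K, L, N, R} does.

1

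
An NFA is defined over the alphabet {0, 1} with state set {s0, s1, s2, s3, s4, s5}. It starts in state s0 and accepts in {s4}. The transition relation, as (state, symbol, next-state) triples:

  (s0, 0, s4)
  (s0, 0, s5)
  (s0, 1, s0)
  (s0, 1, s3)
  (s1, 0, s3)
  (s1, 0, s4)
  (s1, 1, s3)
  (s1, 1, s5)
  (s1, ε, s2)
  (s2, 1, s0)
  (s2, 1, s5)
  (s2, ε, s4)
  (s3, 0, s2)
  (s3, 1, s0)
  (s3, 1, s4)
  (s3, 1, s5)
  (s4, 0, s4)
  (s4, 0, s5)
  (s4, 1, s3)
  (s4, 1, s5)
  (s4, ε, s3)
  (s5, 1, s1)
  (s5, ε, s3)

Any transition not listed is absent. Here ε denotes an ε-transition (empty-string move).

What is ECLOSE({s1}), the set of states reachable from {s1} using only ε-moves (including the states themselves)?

{s1, s2, s3, s4}

Begin with {s1}.
ε-move s1 → s2; add s2.
ε-move s2 → s4; add s4.
ε-move s4 → s3; add s3.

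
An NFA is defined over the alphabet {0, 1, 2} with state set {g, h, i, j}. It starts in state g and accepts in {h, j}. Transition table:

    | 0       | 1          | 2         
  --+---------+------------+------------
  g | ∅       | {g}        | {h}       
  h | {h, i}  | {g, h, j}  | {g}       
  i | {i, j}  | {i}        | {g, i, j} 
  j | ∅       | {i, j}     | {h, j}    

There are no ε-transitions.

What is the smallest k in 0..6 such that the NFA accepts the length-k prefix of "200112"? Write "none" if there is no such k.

Start in {g}.
Read '2': g→{h}; now {h}.
None of the earlier sets intersect F, but {h} does.

1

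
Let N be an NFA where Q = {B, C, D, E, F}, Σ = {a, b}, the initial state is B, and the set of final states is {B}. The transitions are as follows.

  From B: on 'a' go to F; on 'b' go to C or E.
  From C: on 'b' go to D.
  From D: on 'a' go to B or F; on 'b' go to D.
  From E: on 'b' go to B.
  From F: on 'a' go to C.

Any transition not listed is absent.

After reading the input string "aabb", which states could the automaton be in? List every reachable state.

{D}

Start in {B}.
Read 'a': B→{F}; now {F}.
Read 'a': F→{C}; now {C}.
Read 'b': C→{D}; now {D}.
Read 'b': D→{D}; now {D}.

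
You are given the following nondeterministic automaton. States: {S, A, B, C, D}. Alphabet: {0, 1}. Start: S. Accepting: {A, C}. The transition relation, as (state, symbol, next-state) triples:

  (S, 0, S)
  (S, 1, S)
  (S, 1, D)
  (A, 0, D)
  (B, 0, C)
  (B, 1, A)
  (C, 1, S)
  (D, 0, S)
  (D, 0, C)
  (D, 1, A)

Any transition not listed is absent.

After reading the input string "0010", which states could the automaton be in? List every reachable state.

{S, C}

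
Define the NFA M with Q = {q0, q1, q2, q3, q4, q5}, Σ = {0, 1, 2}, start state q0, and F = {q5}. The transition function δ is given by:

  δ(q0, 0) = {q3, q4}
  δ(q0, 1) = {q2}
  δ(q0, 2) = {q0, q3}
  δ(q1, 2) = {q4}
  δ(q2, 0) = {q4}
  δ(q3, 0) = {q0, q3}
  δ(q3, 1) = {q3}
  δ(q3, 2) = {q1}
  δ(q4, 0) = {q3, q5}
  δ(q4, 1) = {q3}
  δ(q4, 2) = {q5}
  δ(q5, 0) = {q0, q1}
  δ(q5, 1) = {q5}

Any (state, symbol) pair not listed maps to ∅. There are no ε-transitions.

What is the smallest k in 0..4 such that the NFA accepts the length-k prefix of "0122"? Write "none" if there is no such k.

none

Start in {q0}.
Read '0': q0→{q3, q4}; now {q3, q4}.
Read '1': q3→{q3}, q4→{q3}; now {q3}.
Read '2': q3→{q1}; now {q1}.
Read '2': q1→{q4}; now {q4}.
No reachable set along the way intersects F.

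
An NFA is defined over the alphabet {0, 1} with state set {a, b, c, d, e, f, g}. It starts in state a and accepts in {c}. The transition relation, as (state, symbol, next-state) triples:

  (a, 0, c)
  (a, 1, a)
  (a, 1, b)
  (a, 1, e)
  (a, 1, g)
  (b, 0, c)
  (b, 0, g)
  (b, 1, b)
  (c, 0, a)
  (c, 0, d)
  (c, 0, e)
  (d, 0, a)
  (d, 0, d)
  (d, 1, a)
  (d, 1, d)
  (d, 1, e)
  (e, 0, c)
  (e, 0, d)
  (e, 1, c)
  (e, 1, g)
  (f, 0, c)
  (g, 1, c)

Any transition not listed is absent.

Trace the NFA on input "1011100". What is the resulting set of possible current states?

{a, c, d, e}

Start in {a}.
Read '1': a→{a, b, e, g}; now {a, b, e, g}.
Read '0': a→{c}, b→{c, g}, e→{c, d}, g→∅; now {c, d, g}.
Read '1': c→∅, d→{a, d, e}, g→{c}; now {a, c, d, e}.
Read '1': a→{a, b, e, g}, c→∅, d→{a, d, e}, e→{c, g}; now {a, b, c, d, e, g}.
Read '1': a→{a, b, e, g}, b→{b}, c→∅, d→{a, d, e}, e→{c, g}, g→{c}; now {a, b, c, d, e, g}.
Read '0': a→{c}, b→{c, g}, c→{a, d, e}, d→{a, d}, e→{c, d}, g→∅; now {a, c, d, e, g}.
Read '0': a→{c}, c→{a, d, e}, d→{a, d}, e→{c, d}, g→∅; now {a, c, d, e}.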